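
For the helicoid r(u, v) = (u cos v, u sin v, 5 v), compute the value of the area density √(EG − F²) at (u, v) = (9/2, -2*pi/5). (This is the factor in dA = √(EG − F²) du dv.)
√(EG − F²)|_{(9/2, -2*pi/5)} = sqrt(181)/2

E = 1, F = 0, G = u^2 + 25, so EG − F² = u^2 + 25. Taking the positive square root: √(EG − F²) = sqrt(u^2 + 25). At (u, v) = (9/2, -2*pi/5): sqrt(181)/2.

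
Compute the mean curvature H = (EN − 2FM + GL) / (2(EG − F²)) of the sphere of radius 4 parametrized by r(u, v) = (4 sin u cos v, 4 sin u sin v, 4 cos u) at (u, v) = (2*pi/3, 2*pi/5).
H = -1/4

With E = 16, F = 0, G = 16*sin(u)^2, L = -4*sin(u)/Abs(sin(u)), M = 0, N = -4*sin(u)^3/Abs(sin(u)), assemble
  H = (EN − 2FM + GL) / (2(EG − F²)) = -sin(u)/(4*Abs(sin(u))).
At (u, v) = (2*pi/3, 2*pi/5): H = -1/4.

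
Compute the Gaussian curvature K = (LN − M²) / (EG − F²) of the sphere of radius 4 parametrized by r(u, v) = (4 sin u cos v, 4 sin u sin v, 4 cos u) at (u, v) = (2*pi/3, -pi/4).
K = 1/16

Coefficients of the first fundamental form: E = 16, F = 0, G = 16*sin(u)^2.
Coefficients of the second fundamental form: L = -4*sin(u)/Abs(sin(u)), M = 0, N = -4*sin(u)^3/Abs(sin(u)).
Assemble K = (LN − M²)/(EG − F²) = 1/16. At (u, v) = (2*pi/3, -pi/4): K = 1/16.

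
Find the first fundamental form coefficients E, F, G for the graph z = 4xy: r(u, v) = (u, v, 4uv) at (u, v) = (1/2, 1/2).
E = 5;  F = 4;  G = 5

Partials: r_u = (1, 0, 4*v), r_v = (0, 1, 4*u). As functions of (u, v):
  E = r_u · r_u = 16*v^2 + 1,
  F = r_u · r_v = 16*u*v,
  G = r_v · r_v = 16*u^2 + 1.
Evaluating at (u, v) = (1/2, 1/2): E = 5, F = 4, G = 5.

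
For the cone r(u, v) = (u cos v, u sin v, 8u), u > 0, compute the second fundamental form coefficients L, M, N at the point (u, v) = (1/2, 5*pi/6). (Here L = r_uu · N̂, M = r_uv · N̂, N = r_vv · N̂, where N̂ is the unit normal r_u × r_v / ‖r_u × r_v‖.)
L = 0;  M = 0;  N = 4*sqrt(65)/65

Compute the unit normal N̂(u, v) = (-8*sqrt(65)*u*cos(v)/(65*Abs(u)), -8*sqrt(65)*u*sin(v)/(65*Abs(u)), sqrt(65)*u/(65*Abs(u))), and the second partials r_uu, r_uv, r_vv. Take dot products:
  L(u, v) = r_uu · N̂ = 0,
  M(u, v) = r_uv · N̂ = 0,
  N(u, v) = r_vv · N̂ = 8*sqrt(65)*u^2/(65*Abs(u)).
Evaluating at (u, v) = (1/2, 5*pi/6):
  L = 0, M = 0, N = 4*sqrt(65)/65.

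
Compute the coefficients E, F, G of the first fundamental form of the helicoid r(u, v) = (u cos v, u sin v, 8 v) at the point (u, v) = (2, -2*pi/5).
E = 1;  F = 0;  G = 68

Partials: r_u = (cos(v), sin(v), 0), r_v = (-u*sin(v), u*cos(v), 8). As functions of (u, v):
  E = r_u · r_u = 1,
  F = r_u · r_v = 0,
  G = r_v · r_v = u^2 + 64.
Evaluating at (u, v) = (2, -2*pi/5): E = 1, F = 0, G = 68.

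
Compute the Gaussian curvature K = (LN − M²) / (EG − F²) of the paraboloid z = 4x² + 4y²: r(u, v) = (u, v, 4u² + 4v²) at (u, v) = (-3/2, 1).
K = 64/43681

Coefficients of the first fundamental form: E = 64*u^2 + 1, F = 64*u*v, G = 64*v^2 + 1.
Coefficients of the second fundamental form: L = 8/sqrt(64*u^2 + 64*v^2 + 1), M = 0, N = 8/sqrt(64*u^2 + 64*v^2 + 1).
Assemble K = (LN − M²)/(EG − F²) = 64/(4096*u^4 + 8192*u^2*v^2 + 128*u^2 + 4096*v^4 + 128*v^2 + 1). At (u, v) = (-3/2, 1): K = 64/43681.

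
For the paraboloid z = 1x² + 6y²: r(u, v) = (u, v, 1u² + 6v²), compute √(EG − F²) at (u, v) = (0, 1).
√(EG − F²)|_{(0, 1)} = sqrt(145)

E = 4*u^2 + 1, F = 24*u*v, G = 144*v^2 + 1; EG − F² = 4*u^2 + 144*v^2 + 1; √(EG − F²) = sqrt(4*u^2 + 144*v^2 + 1). At the given point: sqrt(145).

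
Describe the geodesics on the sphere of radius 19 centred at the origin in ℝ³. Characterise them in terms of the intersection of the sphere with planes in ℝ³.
Geodesics on the sphere of radius 19 are great circles — circles of radius 19 obtained as the intersection of the sphere with planes through the origin (the centre of the sphere).

A curve α(t) of nonzero constant speed on the sphere of radius 19 is a geodesic iff its acceleration α̈ is everywhere normal to the surface, i.e. parallel to the radial vector α(t). Then d/dt(α × α̇) = α̇ × α̇ + α × α̈ = 0, so α × α̇ is a constant vector n ≠ 0 and α(t) · n = 0 for all t: α lies in the plane through the origin with normal n. The intersection of that plane with the sphere is a circle of radius 19 (a great circle). Conversely, a great circle traversed at constant speed has centripetal acceleration pointing at the origin, hence normal to the sphere, so every great circle is a geodesic.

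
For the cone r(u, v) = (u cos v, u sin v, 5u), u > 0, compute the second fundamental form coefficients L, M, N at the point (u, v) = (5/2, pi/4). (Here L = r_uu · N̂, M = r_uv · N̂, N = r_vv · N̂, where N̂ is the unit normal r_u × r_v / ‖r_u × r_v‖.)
L = 0;  M = 0;  N = 25*sqrt(26)/52

Compute the unit normal N̂(u, v) = (-5*sqrt(26)*u*cos(v)/(26*Abs(u)), -5*sqrt(26)*u*sin(v)/(26*Abs(u)), sqrt(26)*u/(26*Abs(u))), and the second partials r_uu, r_uv, r_vv. Take dot products:
  L(u, v) = r_uu · N̂ = 0,
  M(u, v) = r_uv · N̂ = 0,
  N(u, v) = r_vv · N̂ = 5*sqrt(26)*u^2/(26*Abs(u)).
Evaluating at (u, v) = (5/2, pi/4):
  L = 0, M = 0, N = 25*sqrt(26)/52.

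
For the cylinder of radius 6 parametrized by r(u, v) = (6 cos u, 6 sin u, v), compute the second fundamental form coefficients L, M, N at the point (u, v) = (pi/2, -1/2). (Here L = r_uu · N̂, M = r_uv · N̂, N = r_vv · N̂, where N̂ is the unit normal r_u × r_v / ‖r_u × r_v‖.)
L = -6;  M = 0;  N = 0

Compute the unit normal N̂(u, v) = (cos(u), sin(u), 0), and the second partials r_uu, r_uv, r_vv. Take dot products:
  L(u, v) = r_uu · N̂ = -6,
  M(u, v) = r_uv · N̂ = 0,
  N(u, v) = r_vv · N̂ = 0.
Evaluating at (u, v) = (pi/2, -1/2):
  L = -6, M = 0, N = 0.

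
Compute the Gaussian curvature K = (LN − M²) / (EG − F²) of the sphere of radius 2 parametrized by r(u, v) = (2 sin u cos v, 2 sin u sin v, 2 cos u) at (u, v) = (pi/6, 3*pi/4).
K = 1/4

Coefficients of the first fundamental form: E = 4, F = 0, G = 4*sin(u)^2.
Coefficients of the second fundamental form: L = -2*sin(u)/Abs(sin(u)), M = 0, N = -2*sin(u)^3/Abs(sin(u)).
Assemble K = (LN − M²)/(EG − F²) = 1/4. At (u, v) = (pi/6, 3*pi/4): K = 1/4.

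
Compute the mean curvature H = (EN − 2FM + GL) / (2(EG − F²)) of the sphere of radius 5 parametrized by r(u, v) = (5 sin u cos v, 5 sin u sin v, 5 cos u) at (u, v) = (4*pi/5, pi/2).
H = -1/5

With E = 25, F = 0, G = 25*sin(u)^2, L = -5*sin(u)/Abs(sin(u)), M = 0, N = -5*sin(u)^3/Abs(sin(u)), assemble
  H = (EN − 2FM + GL) / (2(EG − F²)) = -sin(u)/(5*Abs(sin(u))).
At (u, v) = (4*pi/5, pi/2): H = -1/5.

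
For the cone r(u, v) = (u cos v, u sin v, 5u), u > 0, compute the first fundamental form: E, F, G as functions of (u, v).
E = 26;  F = 0;  G = u^2

Compute partials: r_u = (cos(v), sin(v), 5), r_v = (-u*sin(v), u*cos(v), 0). Then
  E = r_u · r_u = 26,
  F = r_u · r_v = 0,
  G = r_v · r_v = u^2.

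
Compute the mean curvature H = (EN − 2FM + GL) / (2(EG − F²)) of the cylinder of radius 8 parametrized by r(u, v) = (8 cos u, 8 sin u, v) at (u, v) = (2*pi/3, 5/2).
H = -1/16

With E = 64, F = 0, G = 1, L = -8, M = 0, N = 0, assemble
  H = (EN − 2FM + GL) / (2(EG − F²)) = -1/16.
At (u, v) = (2*pi/3, 5/2): H = -1/16.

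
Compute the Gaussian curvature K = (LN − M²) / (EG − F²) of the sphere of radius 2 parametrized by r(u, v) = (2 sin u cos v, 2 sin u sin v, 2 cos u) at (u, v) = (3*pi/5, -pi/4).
K = 1/4

Coefficients of the first fundamental form: E = 4, F = 0, G = 4*sin(u)^2.
Coefficients of the second fundamental form: L = -2*sin(u)/Abs(sin(u)), M = 0, N = -2*sin(u)^3/Abs(sin(u)).
Assemble K = (LN − M²)/(EG − F²) = 1/4. At (u, v) = (3*pi/5, -pi/4): K = 1/4.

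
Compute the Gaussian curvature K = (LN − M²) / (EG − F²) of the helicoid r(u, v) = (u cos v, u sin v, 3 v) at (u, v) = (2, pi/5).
K = -9/169

Coefficients of the first fundamental form: E = 1, F = 0, G = u^2 + 9.
Coefficients of the second fundamental form: L = 0, M = -3/sqrt(u^2 + 9), N = 0.
Assemble K = (LN − M²)/(EG − F²) = -9/(u^2 + 9)^2. At (u, v) = (2, pi/5): K = -9/169.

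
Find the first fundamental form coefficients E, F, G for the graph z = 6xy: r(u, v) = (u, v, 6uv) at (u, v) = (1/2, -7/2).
E = 442;  F = -63;  G = 10

Partials: r_u = (1, 0, 6*v), r_v = (0, 1, 6*u). As functions of (u, v):
  E = r_u · r_u = 36*v^2 + 1,
  F = r_u · r_v = 36*u*v,
  G = r_v · r_v = 36*u^2 + 1.
Evaluating at (u, v) = (1/2, -7/2): E = 442, F = -63, G = 10.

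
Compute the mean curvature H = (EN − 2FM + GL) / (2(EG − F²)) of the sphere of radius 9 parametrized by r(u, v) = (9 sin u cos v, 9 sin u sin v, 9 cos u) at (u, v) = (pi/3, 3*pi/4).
H = -1/9

With E = 81, F = 0, G = 81*sin(u)^2, L = -9*sin(u)/Abs(sin(u)), M = 0, N = -9*sin(u)^3/Abs(sin(u)), assemble
  H = (EN − 2FM + GL) / (2(EG − F²)) = -sin(u)/(9*Abs(sin(u))).
At (u, v) = (pi/3, 3*pi/4): H = -1/9.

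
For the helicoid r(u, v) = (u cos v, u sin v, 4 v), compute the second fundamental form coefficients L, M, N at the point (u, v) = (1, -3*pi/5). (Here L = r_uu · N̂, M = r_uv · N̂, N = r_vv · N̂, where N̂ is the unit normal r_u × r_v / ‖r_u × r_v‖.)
L = 0;  M = -4*sqrt(17)/17;  N = 0

Compute the unit normal N̂(u, v) = (4*sin(v)/sqrt(u^2 + 16), -4*cos(v)/sqrt(u^2 + 16), u/sqrt(u^2 + 16)), and the second partials r_uu, r_uv, r_vv. Take dot products:
  L(u, v) = r_uu · N̂ = 0,
  M(u, v) = r_uv · N̂ = -4/sqrt(u^2 + 16),
  N(u, v) = r_vv · N̂ = 0.
Evaluating at (u, v) = (1, -3*pi/5):
  L = 0, M = -4*sqrt(17)/17, N = 0.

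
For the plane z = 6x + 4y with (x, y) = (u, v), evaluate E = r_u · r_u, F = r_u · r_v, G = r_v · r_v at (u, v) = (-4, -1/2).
E = 37;  F = 24;  G = 17

Partials: r_u = (1, 0, 6), r_v = (0, 1, 4). As functions of (u, v):
  E = r_u · r_u = 37,
  F = r_u · r_v = 24,
  G = r_v · r_v = 17.
Evaluating at (u, v) = (-4, -1/2): E = 37, F = 24, G = 17.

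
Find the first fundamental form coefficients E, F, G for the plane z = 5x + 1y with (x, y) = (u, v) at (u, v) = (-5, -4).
E = 26;  F = 5;  G = 2

Partials: r_u = (1, 0, 5), r_v = (0, 1, 1). As functions of (u, v):
  E = r_u · r_u = 26,
  F = r_u · r_v = 5,
  G = r_v · r_v = 2.
Evaluating at (u, v) = (-5, -4): E = 26, F = 5, G = 2.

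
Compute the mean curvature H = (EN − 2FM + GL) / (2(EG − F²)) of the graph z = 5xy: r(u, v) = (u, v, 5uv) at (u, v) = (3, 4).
H = -375*sqrt(626)/97969

With E = 25*v^2 + 1, F = 25*u*v, G = 25*u^2 + 1, L = 0, M = 5/sqrt(25*u^2 + 25*v^2 + 1), N = 0, assemble
  H = (EN − 2FM + GL) / (2(EG − F²)) = -125*u*v/(25*u^2 + 25*v^2 + 1)^(3/2).
At (u, v) = (3, 4): H = -375*sqrt(626)/97969.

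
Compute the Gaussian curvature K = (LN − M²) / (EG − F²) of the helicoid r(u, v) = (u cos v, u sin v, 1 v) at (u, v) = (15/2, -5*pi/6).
K = -16/52441

Coefficients of the first fundamental form: E = 1, F = 0, G = u^2 + 1.
Coefficients of the second fundamental form: L = 0, M = -1/sqrt(u^2 + 1), N = 0.
Assemble K = (LN − M²)/(EG − F²) = -1/(u^2 + 1)^2. At (u, v) = (15/2, -5*pi/6): K = -16/52441.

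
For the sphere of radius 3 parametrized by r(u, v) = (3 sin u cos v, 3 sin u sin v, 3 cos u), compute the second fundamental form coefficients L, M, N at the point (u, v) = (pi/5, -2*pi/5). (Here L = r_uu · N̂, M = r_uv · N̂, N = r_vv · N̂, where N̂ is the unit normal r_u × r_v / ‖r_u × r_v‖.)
L = -3;  M = 0;  N = -15/8 + 3*sqrt(5)/8

Compute the unit normal N̂(u, v) = (sin(u)^2*cos(v)/Abs(sin(u)), sin(u)^2*sin(v)/Abs(sin(u)), sin(2*u)/(2*Abs(sin(u)))), and the second partials r_uu, r_uv, r_vv. Take dot products:
  L(u, v) = r_uu · N̂ = -3*sin(u)/Abs(sin(u)),
  M(u, v) = r_uv · N̂ = 0,
  N(u, v) = r_vv · N̂ = -3*sin(u)^3/Abs(sin(u)).
Evaluating at (u, v) = (pi/5, -2*pi/5):
  L = -3, M = 0, N = -15/8 + 3*sqrt(5)/8.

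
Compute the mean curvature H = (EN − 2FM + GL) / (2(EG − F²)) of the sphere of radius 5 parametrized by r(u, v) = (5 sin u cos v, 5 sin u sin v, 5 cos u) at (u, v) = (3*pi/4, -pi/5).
H = -1/5

With E = 25, F = 0, G = 25*sin(u)^2, L = -5*sin(u)/Abs(sin(u)), M = 0, N = -5*sin(u)^3/Abs(sin(u)), assemble
  H = (EN − 2FM + GL) / (2(EG − F²)) = -sin(u)/(5*Abs(sin(u))).
At (u, v) = (3*pi/4, -pi/5): H = -1/5.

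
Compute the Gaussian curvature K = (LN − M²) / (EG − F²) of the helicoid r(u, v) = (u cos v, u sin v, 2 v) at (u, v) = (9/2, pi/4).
K = -64/9409

Coefficients of the first fundamental form: E = 1, F = 0, G = u^2 + 4.
Coefficients of the second fundamental form: L = 0, M = -2/sqrt(u^2 + 4), N = 0.
Assemble K = (LN − M²)/(EG − F²) = -4/(u^2 + 4)^2. At (u, v) = (9/2, pi/4): K = -64/9409.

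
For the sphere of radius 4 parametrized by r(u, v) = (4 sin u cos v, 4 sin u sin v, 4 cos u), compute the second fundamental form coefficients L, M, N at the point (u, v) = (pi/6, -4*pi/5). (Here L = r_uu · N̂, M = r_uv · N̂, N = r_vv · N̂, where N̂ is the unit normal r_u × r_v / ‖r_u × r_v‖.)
L = -4;  M = 0;  N = -1

Compute the unit normal N̂(u, v) = (sin(u)^2*cos(v)/Abs(sin(u)), sin(u)^2*sin(v)/Abs(sin(u)), sin(2*u)/(2*Abs(sin(u)))), and the second partials r_uu, r_uv, r_vv. Take dot products:
  L(u, v) = r_uu · N̂ = -4*sin(u)/Abs(sin(u)),
  M(u, v) = r_uv · N̂ = 0,
  N(u, v) = r_vv · N̂ = -4*sin(u)^3/Abs(sin(u)).
Evaluating at (u, v) = (pi/6, -4*pi/5):
  L = -4, M = 0, N = -1.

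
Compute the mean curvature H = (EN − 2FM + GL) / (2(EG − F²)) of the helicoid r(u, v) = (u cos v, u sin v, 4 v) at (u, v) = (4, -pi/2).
H = 0

With E = 1, F = 0, G = u^2 + 16, L = 0, M = -4/sqrt(u^2 + 16), N = 0, assemble
  H = (EN − 2FM + GL) / (2(EG − F²)) = 0.
At (u, v) = (4, -pi/2): H = 0.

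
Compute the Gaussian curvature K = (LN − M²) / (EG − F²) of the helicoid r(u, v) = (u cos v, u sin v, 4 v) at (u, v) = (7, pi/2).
K = -16/4225

Coefficients of the first fundamental form: E = 1, F = 0, G = u^2 + 16.
Coefficients of the second fundamental form: L = 0, M = -4/sqrt(u^2 + 16), N = 0.
Assemble K = (LN − M²)/(EG − F²) = -16/(u^2 + 16)^2. At (u, v) = (7, pi/2): K = -16/4225.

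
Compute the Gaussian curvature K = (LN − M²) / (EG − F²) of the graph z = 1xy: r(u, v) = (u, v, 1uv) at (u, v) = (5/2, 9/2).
K = -4/3025

Coefficients of the first fundamental form: E = v^2 + 1, F = u*v, G = u^2 + 1.
Coefficients of the second fundamental form: L = 0, M = 1/sqrt(u^2 + v^2 + 1), N = 0.
Assemble K = (LN − M²)/(EG − F²) = 1/((u^2*v^2 - (u^2 + 1)*(v^2 + 1))*(u^2 + v^2 + 1)). At (u, v) = (5/2, 9/2): K = -4/3025.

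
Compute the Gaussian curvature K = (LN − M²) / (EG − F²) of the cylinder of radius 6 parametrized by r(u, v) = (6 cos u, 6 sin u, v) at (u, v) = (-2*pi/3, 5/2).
K = 0

Coefficients of the first fundamental form: E = 36, F = 0, G = 1.
Coefficients of the second fundamental form: L = -6, M = 0, N = 0.
Assemble K = (LN − M²)/(EG − F²) = 0. At (u, v) = (-2*pi/3, 5/2): K = 0.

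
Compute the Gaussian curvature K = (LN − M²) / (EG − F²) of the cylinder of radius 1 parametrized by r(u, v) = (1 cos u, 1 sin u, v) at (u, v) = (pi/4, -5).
K = 0

Coefficients of the first fundamental form: E = 1, F = 0, G = 1.
Coefficients of the second fundamental form: L = -1, M = 0, N = 0.
Assemble K = (LN − M²)/(EG − F²) = 0. At (u, v) = (pi/4, -5): K = 0.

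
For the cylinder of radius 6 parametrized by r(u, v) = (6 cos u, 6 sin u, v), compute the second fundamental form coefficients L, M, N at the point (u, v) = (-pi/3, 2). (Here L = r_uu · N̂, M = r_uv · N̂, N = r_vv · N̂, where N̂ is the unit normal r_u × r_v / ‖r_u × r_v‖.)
L = -6;  M = 0;  N = 0

Compute the unit normal N̂(u, v) = (cos(u), sin(u), 0), and the second partials r_uu, r_uv, r_vv. Take dot products:
  L(u, v) = r_uu · N̂ = -6,
  M(u, v) = r_uv · N̂ = 0,
  N(u, v) = r_vv · N̂ = 0.
Evaluating at (u, v) = (-pi/3, 2):
  L = -6, M = 0, N = 0.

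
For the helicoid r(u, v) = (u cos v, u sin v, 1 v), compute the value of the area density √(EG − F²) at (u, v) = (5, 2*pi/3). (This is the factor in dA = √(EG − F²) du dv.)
√(EG − F²)|_{(5, 2*pi/3)} = sqrt(26)

E = 1, F = 0, G = u^2 + 1, so EG − F² = u^2 + 1. Taking the positive square root: √(EG − F²) = sqrt(u^2 + 1). At (u, v) = (5, 2*pi/3): sqrt(26).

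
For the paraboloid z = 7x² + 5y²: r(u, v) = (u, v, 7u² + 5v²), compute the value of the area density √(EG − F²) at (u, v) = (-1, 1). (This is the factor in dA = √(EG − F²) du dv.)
√(EG − F²)|_{(-1, 1)} = 3*sqrt(33)

E = 196*u^2 + 1, F = 140*u*v, G = 100*v^2 + 1, so EG − F² = 196*u^2 + 100*v^2 + 1. Taking the positive square root: √(EG − F²) = sqrt(196*u^2 + 100*v^2 + 1). At (u, v) = (-1, 1): 3*sqrt(33).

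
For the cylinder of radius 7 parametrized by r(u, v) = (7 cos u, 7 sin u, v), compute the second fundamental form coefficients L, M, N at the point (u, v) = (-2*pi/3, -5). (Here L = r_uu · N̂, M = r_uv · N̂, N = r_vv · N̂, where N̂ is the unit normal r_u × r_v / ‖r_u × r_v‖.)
L = -7;  M = 0;  N = 0

Compute the unit normal N̂(u, v) = (cos(u), sin(u), 0), and the second partials r_uu, r_uv, r_vv. Take dot products:
  L(u, v) = r_uu · N̂ = -7,
  M(u, v) = r_uv · N̂ = 0,
  N(u, v) = r_vv · N̂ = 0.
Evaluating at (u, v) = (-2*pi/3, -5):
  L = -7, M = 0, N = 0.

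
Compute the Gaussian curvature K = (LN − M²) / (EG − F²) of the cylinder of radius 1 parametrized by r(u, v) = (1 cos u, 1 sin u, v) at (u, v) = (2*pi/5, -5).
K = 0

Coefficients of the first fundamental form: E = 1, F = 0, G = 1.
Coefficients of the second fundamental form: L = -1, M = 0, N = 0.
Assemble K = (LN − M²)/(EG − F²) = 0. At (u, v) = (2*pi/5, -5): K = 0.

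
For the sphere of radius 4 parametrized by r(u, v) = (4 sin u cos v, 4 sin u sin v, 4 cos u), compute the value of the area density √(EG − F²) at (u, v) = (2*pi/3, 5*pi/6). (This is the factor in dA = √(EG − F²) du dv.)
√(EG − F²)|_{(2*pi/3, 5*pi/6)} = 8*sqrt(3)

E = 16, F = 0, G = 16*sin(u)^2, so EG − F² = 256*sin(u)^2. Taking the positive square root: √(EG − F²) = 16*Abs(sin(u)). At (u, v) = (2*pi/3, 5*pi/6): 8*sqrt(3).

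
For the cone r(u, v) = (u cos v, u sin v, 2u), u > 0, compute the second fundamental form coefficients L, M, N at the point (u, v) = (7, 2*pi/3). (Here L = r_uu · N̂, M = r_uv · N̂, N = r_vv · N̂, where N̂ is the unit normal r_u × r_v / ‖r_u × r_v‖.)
L = 0;  M = 0;  N = 14*sqrt(5)/5

Compute the unit normal N̂(u, v) = (-2*sqrt(5)*u*cos(v)/(5*Abs(u)), -2*sqrt(5)*u*sin(v)/(5*Abs(u)), sqrt(5)*u/(5*Abs(u))), and the second partials r_uu, r_uv, r_vv. Take dot products:
  L(u, v) = r_uu · N̂ = 0,
  M(u, v) = r_uv · N̂ = 0,
  N(u, v) = r_vv · N̂ = 2*sqrt(5)*u^2/(5*Abs(u)).
Evaluating at (u, v) = (7, 2*pi/3):
  L = 0, M = 0, N = 14*sqrt(5)/5.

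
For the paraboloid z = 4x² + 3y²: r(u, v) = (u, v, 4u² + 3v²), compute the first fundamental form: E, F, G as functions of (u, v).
E = 64*u^2 + 1;  F = 48*u*v;  G = 36*v^2 + 1

Compute partials: r_u = (1, 0, 8*u), r_v = (0, 1, 6*v). Then
  E = r_u · r_u = 64*u^2 + 1,
  F = r_u · r_v = 48*u*v,
  G = r_v · r_v = 36*v^2 + 1.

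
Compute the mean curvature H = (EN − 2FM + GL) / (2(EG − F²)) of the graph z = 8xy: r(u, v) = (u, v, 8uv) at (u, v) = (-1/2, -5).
H = -1280*sqrt(33)/373527

With E = 64*v^2 + 1, F = 64*u*v, G = 64*u^2 + 1, L = 0, M = 8/sqrt(64*u^2 + 64*v^2 + 1), N = 0, assemble
  H = (EN − 2FM + GL) / (2(EG − F²)) = -512*u*v/(64*u^2 + 64*v^2 + 1)^(3/2).
At (u, v) = (-1/2, -5): H = -1280*sqrt(33)/373527.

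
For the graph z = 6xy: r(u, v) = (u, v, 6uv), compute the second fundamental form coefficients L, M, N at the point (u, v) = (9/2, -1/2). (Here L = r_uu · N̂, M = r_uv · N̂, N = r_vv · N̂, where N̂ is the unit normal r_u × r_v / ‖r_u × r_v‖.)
L = 0;  M = 6*sqrt(739)/739;  N = 0

Compute the unit normal N̂(u, v) = (-6*v/sqrt(36*u^2 + 36*v^2 + 1), -6*u/sqrt(36*u^2 + 36*v^2 + 1), 1/sqrt(36*u^2 + 36*v^2 + 1)), and the second partials r_uu, r_uv, r_vv. Take dot products:
  L(u, v) = r_uu · N̂ = 0,
  M(u, v) = r_uv · N̂ = 6/sqrt(36*u^2 + 36*v^2 + 1),
  N(u, v) = r_vv · N̂ = 0.
Evaluating at (u, v) = (9/2, -1/2):
  L = 0, M = 6*sqrt(739)/739, N = 0.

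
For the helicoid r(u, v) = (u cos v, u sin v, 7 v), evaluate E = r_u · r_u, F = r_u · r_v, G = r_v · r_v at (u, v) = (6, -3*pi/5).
E = 1;  F = 0;  G = 85

Partials: r_u = (cos(v), sin(v), 0), r_v = (-u*sin(v), u*cos(v), 7). As functions of (u, v):
  E = r_u · r_u = 1,
  F = r_u · r_v = 0,
  G = r_v · r_v = u^2 + 49.
Evaluating at (u, v) = (6, -3*pi/5): E = 1, F = 0, G = 85.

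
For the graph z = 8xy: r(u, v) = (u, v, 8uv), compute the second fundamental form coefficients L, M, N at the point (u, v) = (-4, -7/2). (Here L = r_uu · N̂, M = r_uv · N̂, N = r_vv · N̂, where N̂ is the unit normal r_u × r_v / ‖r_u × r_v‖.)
L = 0;  M = 8*sqrt(201)/603;  N = 0

Compute the unit normal N̂(u, v) = (-8*v/sqrt(64*u^2 + 64*v^2 + 1), -8*u/sqrt(64*u^2 + 64*v^2 + 1), 1/sqrt(64*u^2 + 64*v^2 + 1)), and the second partials r_uu, r_uv, r_vv. Take dot products:
  L(u, v) = r_uu · N̂ = 0,
  M(u, v) = r_uv · N̂ = 8/sqrt(64*u^2 + 64*v^2 + 1),
  N(u, v) = r_vv · N̂ = 0.
Evaluating at (u, v) = (-4, -7/2):
  L = 0, M = 8*sqrt(201)/603, N = 0.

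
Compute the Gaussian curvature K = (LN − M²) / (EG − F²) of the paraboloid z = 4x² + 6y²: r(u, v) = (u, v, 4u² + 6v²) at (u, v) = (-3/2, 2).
K = 96/519841

Coefficients of the first fundamental form: E = 64*u^2 + 1, F = 96*u*v, G = 144*v^2 + 1.
Coefficients of the second fundamental form: L = 8/sqrt(64*u^2 + 144*v^2 + 1), M = 0, N = 12/sqrt(64*u^2 + 144*v^2 + 1).
Assemble K = (LN − M²)/(EG − F²) = 96/(4096*u^4 + 18432*u^2*v^2 + 128*u^2 + 20736*v^4 + 288*v^2 + 1). At (u, v) = (-3/2, 2): K = 96/519841.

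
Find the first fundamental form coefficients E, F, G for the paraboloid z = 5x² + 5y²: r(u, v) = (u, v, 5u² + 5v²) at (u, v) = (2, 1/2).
E = 401;  F = 100;  G = 26

Partials: r_u = (1, 0, 10*u), r_v = (0, 1, 10*v). As functions of (u, v):
  E = r_u · r_u = 100*u^2 + 1,
  F = r_u · r_v = 100*u*v,
  G = r_v · r_v = 100*v^2 + 1.
Evaluating at (u, v) = (2, 1/2): E = 401, F = 100, G = 26.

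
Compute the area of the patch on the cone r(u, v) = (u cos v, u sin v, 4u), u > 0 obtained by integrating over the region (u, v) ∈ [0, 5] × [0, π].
Area = 25*sqrt(17)*pi/2

Area = ∫∫ √(EG − F²) du dv with √(EG − F²) = sqrt(17)*Abs(u). Integrating over [0, 5] × [0, π] gives 25*sqrt(17)*pi/2.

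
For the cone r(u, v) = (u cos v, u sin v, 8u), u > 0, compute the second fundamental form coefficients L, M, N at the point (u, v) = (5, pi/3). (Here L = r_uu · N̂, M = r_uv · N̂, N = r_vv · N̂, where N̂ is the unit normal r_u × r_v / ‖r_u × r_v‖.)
L = 0;  M = 0;  N = 8*sqrt(65)/13

Compute the unit normal N̂(u, v) = (-8*sqrt(65)*u*cos(v)/(65*Abs(u)), -8*sqrt(65)*u*sin(v)/(65*Abs(u)), sqrt(65)*u/(65*Abs(u))), and the second partials r_uu, r_uv, r_vv. Take dot products:
  L(u, v) = r_uu · N̂ = 0,
  M(u, v) = r_uv · N̂ = 0,
  N(u, v) = r_vv · N̂ = 8*sqrt(65)*u^2/(65*Abs(u)).
Evaluating at (u, v) = (5, pi/3):
  L = 0, M = 0, N = 8*sqrt(65)/13.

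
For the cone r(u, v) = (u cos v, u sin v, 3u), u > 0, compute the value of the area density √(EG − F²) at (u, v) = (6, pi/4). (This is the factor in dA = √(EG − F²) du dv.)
√(EG − F²)|_{(6, pi/4)} = 6*sqrt(10)

E = 10, F = 0, G = u^2, so EG − F² = 10*u^2. Taking the positive square root: √(EG − F²) = sqrt(10)*Abs(u). At (u, v) = (6, pi/4): 6*sqrt(10).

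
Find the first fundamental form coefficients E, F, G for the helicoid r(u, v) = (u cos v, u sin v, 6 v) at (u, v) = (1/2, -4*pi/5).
E = 1;  F = 0;  G = 145/4

Partials: r_u = (cos(v), sin(v), 0), r_v = (-u*sin(v), u*cos(v), 6). As functions of (u, v):
  E = r_u · r_u = 1,
  F = r_u · r_v = 0,
  G = r_v · r_v = u^2 + 36.
Evaluating at (u, v) = (1/2, -4*pi/5): E = 1, F = 0, G = 145/4.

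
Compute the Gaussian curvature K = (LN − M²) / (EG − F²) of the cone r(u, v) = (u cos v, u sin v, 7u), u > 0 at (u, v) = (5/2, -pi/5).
K = 0

Coefficients of the first fundamental form: E = 50, F = 0, G = u^2.
Coefficients of the second fundamental form: L = 0, M = 0, N = 7*sqrt(2)*u^2/(10*Abs(u)).
Assemble K = (LN − M²)/(EG − F²) = 0. At (u, v) = (5/2, -pi/5): K = 0.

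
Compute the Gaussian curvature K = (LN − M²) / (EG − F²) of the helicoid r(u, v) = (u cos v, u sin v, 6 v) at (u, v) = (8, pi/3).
K = -9/2500

Coefficients of the first fundamental form: E = 1, F = 0, G = u^2 + 36.
Coefficients of the second fundamental form: L = 0, M = -6/sqrt(u^2 + 36), N = 0.
Assemble K = (LN − M²)/(EG − F²) = -36/(u^2 + 36)^2. At (u, v) = (8, pi/3): K = -9/2500.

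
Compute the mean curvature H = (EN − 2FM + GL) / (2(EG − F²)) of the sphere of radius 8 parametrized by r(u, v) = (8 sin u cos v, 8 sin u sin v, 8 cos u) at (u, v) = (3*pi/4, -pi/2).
H = -1/8

With E = 64, F = 0, G = 64*sin(u)^2, L = -8*sin(u)/Abs(sin(u)), M = 0, N = -8*sin(u)^3/Abs(sin(u)), assemble
  H = (EN − 2FM + GL) / (2(EG − F²)) = -sin(u)/(8*Abs(sin(u))).
At (u, v) = (3*pi/4, -pi/2): H = -1/8.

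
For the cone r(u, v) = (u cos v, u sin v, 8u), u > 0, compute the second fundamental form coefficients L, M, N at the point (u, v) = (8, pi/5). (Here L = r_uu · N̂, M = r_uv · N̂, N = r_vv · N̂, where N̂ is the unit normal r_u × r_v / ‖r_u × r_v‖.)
L = 0;  M = 0;  N = 64*sqrt(65)/65

Compute the unit normal N̂(u, v) = (-8*sqrt(65)*u*cos(v)/(65*Abs(u)), -8*sqrt(65)*u*sin(v)/(65*Abs(u)), sqrt(65)*u/(65*Abs(u))), and the second partials r_uu, r_uv, r_vv. Take dot products:
  L(u, v) = r_uu · N̂ = 0,
  M(u, v) = r_uv · N̂ = 0,
  N(u, v) = r_vv · N̂ = 8*sqrt(65)*u^2/(65*Abs(u)).
Evaluating at (u, v) = (8, pi/5):
  L = 0, M = 0, N = 64*sqrt(65)/65.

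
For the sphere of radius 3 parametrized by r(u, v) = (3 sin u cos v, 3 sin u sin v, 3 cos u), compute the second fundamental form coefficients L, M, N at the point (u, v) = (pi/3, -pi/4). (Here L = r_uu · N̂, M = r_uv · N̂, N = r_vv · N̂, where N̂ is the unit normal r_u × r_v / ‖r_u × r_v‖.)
L = -3;  M = 0;  N = -9/4

Compute the unit normal N̂(u, v) = (sin(u)^2*cos(v)/Abs(sin(u)), sin(u)^2*sin(v)/Abs(sin(u)), sin(2*u)/(2*Abs(sin(u)))), and the second partials r_uu, r_uv, r_vv. Take dot products:
  L(u, v) = r_uu · N̂ = -3*sin(u)/Abs(sin(u)),
  M(u, v) = r_uv · N̂ = 0,
  N(u, v) = r_vv · N̂ = -3*sin(u)^3/Abs(sin(u)).
Evaluating at (u, v) = (pi/3, -pi/4):
  L = -3, M = 0, N = -9/4.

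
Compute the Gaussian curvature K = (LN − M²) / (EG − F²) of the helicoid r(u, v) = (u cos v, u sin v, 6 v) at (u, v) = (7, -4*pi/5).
K = -36/7225

Coefficients of the first fundamental form: E = 1, F = 0, G = u^2 + 36.
Coefficients of the second fundamental form: L = 0, M = -6/sqrt(u^2 + 36), N = 0.
Assemble K = (LN − M²)/(EG − F²) = -36/(u^2 + 36)^2. At (u, v) = (7, -4*pi/5): K = -36/7225.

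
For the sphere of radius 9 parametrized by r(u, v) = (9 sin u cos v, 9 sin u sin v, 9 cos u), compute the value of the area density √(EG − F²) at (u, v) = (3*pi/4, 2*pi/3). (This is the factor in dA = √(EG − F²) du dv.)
√(EG − F²)|_{(3*pi/4, 2*pi/3)} = 81*sqrt(2)/2

E = 81, F = 0, G = 81*sin(u)^2, so EG − F² = 6561*sin(u)^2. Taking the positive square root: √(EG − F²) = 81*Abs(sin(u)). At (u, v) = (3*pi/4, 2*pi/3): 81*sqrt(2)/2.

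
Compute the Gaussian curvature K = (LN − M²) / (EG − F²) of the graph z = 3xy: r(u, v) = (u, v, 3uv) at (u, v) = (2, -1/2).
K = -144/24649

Coefficients of the first fundamental form: E = 9*v^2 + 1, F = 9*u*v, G = 9*u^2 + 1.
Coefficients of the second fundamental form: L = 0, M = 3/sqrt(9*u^2 + 9*v^2 + 1), N = 0.
Assemble K = (LN − M²)/(EG − F²) = -9/(81*u^4 + 162*u^2*v^2 + 18*u^2 + 81*v^4 + 18*v^2 + 1). At (u, v) = (2, -1/2): K = -144/24649.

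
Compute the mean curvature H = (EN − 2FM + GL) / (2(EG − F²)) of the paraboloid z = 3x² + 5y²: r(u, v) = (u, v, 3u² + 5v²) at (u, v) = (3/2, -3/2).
H = 1088*sqrt(307)/94249

With E = 36*u^2 + 1, F = 60*u*v, G = 100*v^2 + 1, L = 6/sqrt(36*u^2 + 100*v^2 + 1), M = 0, N = 10/sqrt(36*u^2 + 100*v^2 + 1), assemble
  H = (EN − 2FM + GL) / (2(EG − F²)) = 4*(45*u^2 + 75*v^2 + 2)/(36*u^2 + 100*v^2 + 1)^(3/2).
At (u, v) = (3/2, -3/2): H = 1088*sqrt(307)/94249.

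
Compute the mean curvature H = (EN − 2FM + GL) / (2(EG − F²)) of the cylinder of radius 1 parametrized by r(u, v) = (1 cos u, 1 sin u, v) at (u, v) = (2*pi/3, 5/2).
H = -1/2

With E = 1, F = 0, G = 1, L = -1, M = 0, N = 0, assemble
  H = (EN − 2FM + GL) / (2(EG − F²)) = -1/2.
At (u, v) = (2*pi/3, 5/2): H = -1/2.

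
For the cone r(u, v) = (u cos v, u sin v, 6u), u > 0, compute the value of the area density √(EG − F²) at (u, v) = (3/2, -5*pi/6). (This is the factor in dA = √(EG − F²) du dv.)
√(EG − F²)|_{(3/2, -5*pi/6)} = 3*sqrt(37)/2

E = 37, F = 0, G = u^2, so EG − F² = 37*u^2. Taking the positive square root: √(EG − F²) = sqrt(37)*Abs(u). At (u, v) = (3/2, -5*pi/6): 3*sqrt(37)/2.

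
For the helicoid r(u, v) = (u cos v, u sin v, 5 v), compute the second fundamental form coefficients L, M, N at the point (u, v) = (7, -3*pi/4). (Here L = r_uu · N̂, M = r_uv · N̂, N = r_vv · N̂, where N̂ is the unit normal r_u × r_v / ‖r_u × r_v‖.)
L = 0;  M = -5*sqrt(74)/74;  N = 0

Compute the unit normal N̂(u, v) = (5*sin(v)/sqrt(u^2 + 25), -5*cos(v)/sqrt(u^2 + 25), u/sqrt(u^2 + 25)), and the second partials r_uu, r_uv, r_vv. Take dot products:
  L(u, v) = r_uu · N̂ = 0,
  M(u, v) = r_uv · N̂ = -5/sqrt(u^2 + 25),
  N(u, v) = r_vv · N̂ = 0.
Evaluating at (u, v) = (7, -3*pi/4):
  L = 0, M = -5*sqrt(74)/74, N = 0.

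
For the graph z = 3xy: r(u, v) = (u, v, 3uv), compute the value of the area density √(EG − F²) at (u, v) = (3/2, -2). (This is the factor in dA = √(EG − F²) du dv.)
√(EG − F²)|_{(3/2, -2)} = sqrt(229)/2

E = 9*v^2 + 1, F = 9*u*v, G = 9*u^2 + 1, so EG − F² = 9*u^2 + 9*v^2 + 1. Taking the positive square root: √(EG − F²) = sqrt(9*u^2 + 9*v^2 + 1). At (u, v) = (3/2, -2): sqrt(229)/2.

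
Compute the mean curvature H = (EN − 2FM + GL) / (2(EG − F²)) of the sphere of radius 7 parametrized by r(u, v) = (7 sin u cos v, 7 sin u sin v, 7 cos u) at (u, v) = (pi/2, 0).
H = -1/7

With E = 49, F = 0, G = 49*sin(u)^2, L = -7*sin(u)/Abs(sin(u)), M = 0, N = -7*sin(u)^3/Abs(sin(u)), assemble
  H = (EN − 2FM + GL) / (2(EG − F²)) = -sin(u)/(7*Abs(sin(u))).
At (u, v) = (pi/2, 0): H = -1/7.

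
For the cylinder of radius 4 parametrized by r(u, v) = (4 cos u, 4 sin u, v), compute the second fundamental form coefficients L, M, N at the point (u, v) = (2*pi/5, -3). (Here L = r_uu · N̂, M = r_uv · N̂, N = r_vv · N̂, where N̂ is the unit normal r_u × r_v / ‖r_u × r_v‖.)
L = -4;  M = 0;  N = 0

Compute the unit normal N̂(u, v) = (cos(u), sin(u), 0), and the second partials r_uu, r_uv, r_vv. Take dot products:
  L(u, v) = r_uu · N̂ = -4,
  M(u, v) = r_uv · N̂ = 0,
  N(u, v) = r_vv · N̂ = 0.
Evaluating at (u, v) = (2*pi/5, -3):
  L = -4, M = 0, N = 0.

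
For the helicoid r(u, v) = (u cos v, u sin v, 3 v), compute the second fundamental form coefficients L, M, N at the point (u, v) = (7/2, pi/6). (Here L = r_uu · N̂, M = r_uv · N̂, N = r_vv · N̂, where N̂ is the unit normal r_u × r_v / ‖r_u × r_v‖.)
L = 0;  M = -6*sqrt(85)/85;  N = 0

Compute the unit normal N̂(u, v) = (3*sin(v)/sqrt(u^2 + 9), -3*cos(v)/sqrt(u^2 + 9), u/sqrt(u^2 + 9)), and the second partials r_uu, r_uv, r_vv. Take dot products:
  L(u, v) = r_uu · N̂ = 0,
  M(u, v) = r_uv · N̂ = -3/sqrt(u^2 + 9),
  N(u, v) = r_vv · N̂ = 0.
Evaluating at (u, v) = (7/2, pi/6):
  L = 0, M = -6*sqrt(85)/85, N = 0.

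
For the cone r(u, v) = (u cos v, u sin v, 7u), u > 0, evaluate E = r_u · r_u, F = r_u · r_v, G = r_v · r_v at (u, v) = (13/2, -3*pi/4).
E = 50;  F = 0;  G = 169/4

Partials: r_u = (cos(v), sin(v), 7), r_v = (-u*sin(v), u*cos(v), 0). As functions of (u, v):
  E = r_u · r_u = 50,
  F = r_u · r_v = 0,
  G = r_v · r_v = u^2.
Evaluating at (u, v) = (13/2, -3*pi/4): E = 50, F = 0, G = 169/4.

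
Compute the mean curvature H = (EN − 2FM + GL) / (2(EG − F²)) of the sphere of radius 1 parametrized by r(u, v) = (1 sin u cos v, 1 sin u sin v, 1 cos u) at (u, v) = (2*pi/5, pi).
H = -1

With E = 1, F = 0, G = sin(u)^2, L = -sin(u)/Abs(sin(u)), M = 0, N = -sin(u)^3/Abs(sin(u)), assemble
  H = (EN − 2FM + GL) / (2(EG − F²)) = -sin(u)/Abs(sin(u)).
At (u, v) = (2*pi/5, pi): H = -1.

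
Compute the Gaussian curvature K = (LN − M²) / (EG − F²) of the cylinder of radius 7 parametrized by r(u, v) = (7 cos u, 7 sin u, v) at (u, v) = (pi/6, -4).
K = 0

Coefficients of the first fundamental form: E = 49, F = 0, G = 1.
Coefficients of the second fundamental form: L = -7, M = 0, N = 0.
Assemble K = (LN − M²)/(EG − F²) = 0. At (u, v) = (pi/6, -4): K = 0.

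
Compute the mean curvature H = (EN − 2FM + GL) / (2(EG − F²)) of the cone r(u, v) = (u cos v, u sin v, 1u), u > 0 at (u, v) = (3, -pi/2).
H = sqrt(2)/12

With E = 2, F = 0, G = u^2, L = 0, M = 0, N = sqrt(2)*u^2/(2*Abs(u)), assemble
  H = (EN − 2FM + GL) / (2(EG − F²)) = sqrt(2)/(4*Abs(u)).
At (u, v) = (3, -pi/2): H = sqrt(2)/12.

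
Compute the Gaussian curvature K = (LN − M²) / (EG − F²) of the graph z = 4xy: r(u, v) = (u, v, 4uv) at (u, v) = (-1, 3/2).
K = -16/2809

Coefficients of the first fundamental form: E = 16*v^2 + 1, F = 16*u*v, G = 16*u^2 + 1.
Coefficients of the second fundamental form: L = 0, M = 4/sqrt(16*u^2 + 16*v^2 + 1), N = 0.
Assemble K = (LN − M²)/(EG − F²) = -16/(256*u^4 + 512*u^2*v^2 + 32*u^2 + 256*v^4 + 32*v^2 + 1). At (u, v) = (-1, 3/2): K = -16/2809.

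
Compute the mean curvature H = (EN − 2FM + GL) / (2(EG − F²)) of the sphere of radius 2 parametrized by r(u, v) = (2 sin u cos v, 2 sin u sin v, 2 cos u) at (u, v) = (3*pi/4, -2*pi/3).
H = -1/2

With E = 4, F = 0, G = 4*sin(u)^2, L = -2*sin(u)/Abs(sin(u)), M = 0, N = -2*sin(u)^3/Abs(sin(u)), assemble
  H = (EN − 2FM + GL) / (2(EG − F²)) = -sin(u)/(2*Abs(sin(u))).
At (u, v) = (3*pi/4, -2*pi/3): H = -1/2.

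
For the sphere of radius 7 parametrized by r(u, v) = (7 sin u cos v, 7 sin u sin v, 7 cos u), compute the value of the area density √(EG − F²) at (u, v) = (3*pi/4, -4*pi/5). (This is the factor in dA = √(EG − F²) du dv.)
√(EG − F²)|_{(3*pi/4, -4*pi/5)} = 49*sqrt(2)/2

E = 49, F = 0, G = 49*sin(u)^2, so EG − F² = 2401*sin(u)^2. Taking the positive square root: √(EG − F²) = 49*Abs(sin(u)). At (u, v) = (3*pi/4, -4*pi/5): 49*sqrt(2)/2.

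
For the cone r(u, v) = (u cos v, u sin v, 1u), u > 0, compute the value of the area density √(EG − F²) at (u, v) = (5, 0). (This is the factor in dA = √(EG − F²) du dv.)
√(EG − F²)|_{(5, 0)} = 5*sqrt(2)

E = 2, F = 0, G = u^2, so EG − F² = 2*u^2. Taking the positive square root: √(EG − F²) = sqrt(2)*Abs(u). At (u, v) = (5, 0): 5*sqrt(2).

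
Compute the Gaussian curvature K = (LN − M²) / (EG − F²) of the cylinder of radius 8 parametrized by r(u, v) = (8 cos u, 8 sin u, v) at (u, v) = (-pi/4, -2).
K = 0

Coefficients of the first fundamental form: E = 64, F = 0, G = 1.
Coefficients of the second fundamental form: L = -8, M = 0, N = 0.
Assemble K = (LN − M²)/(EG − F²) = 0. At (u, v) = (-pi/4, -2): K = 0.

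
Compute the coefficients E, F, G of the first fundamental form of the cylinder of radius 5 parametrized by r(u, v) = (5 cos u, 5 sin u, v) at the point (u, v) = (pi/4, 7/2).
E = 25;  F = 0;  G = 1

Partials: r_u = (-5*sin(u), 5*cos(u), 0), r_v = (0, 0, 1). As functions of (u, v):
  E = r_u · r_u = 25,
  F = r_u · r_v = 0,
  G = r_v · r_v = 1.
Evaluating at (u, v) = (pi/4, 7/2): E = 25, F = 0, G = 1.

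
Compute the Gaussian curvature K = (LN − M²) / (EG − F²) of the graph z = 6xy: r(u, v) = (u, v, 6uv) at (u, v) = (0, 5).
K = -36/811801

Coefficients of the first fundamental form: E = 36*v^2 + 1, F = 36*u*v, G = 36*u^2 + 1.
Coefficients of the second fundamental form: L = 0, M = 6/sqrt(36*u^2 + 36*v^2 + 1), N = 0.
Assemble K = (LN − M²)/(EG − F²) = -36/(1296*u^4 + 2592*u^2*v^2 + 72*u^2 + 1296*v^4 + 72*v^2 + 1). At (u, v) = (0, 5): K = -36/811801.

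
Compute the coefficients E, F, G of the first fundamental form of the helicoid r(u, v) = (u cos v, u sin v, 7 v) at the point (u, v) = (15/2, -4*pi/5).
E = 1;  F = 0;  G = 421/4

Partials: r_u = (cos(v), sin(v), 0), r_v = (-u*sin(v), u*cos(v), 7). As functions of (u, v):
  E = r_u · r_u = 1,
  F = r_u · r_v = 0,
  G = r_v · r_v = u^2 + 49.
Evaluating at (u, v) = (15/2, -4*pi/5): E = 1, F = 0, G = 421/4.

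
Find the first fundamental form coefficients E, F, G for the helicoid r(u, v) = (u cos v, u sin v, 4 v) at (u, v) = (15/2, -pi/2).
E = 1;  F = 0;  G = 289/4

Partials: r_u = (cos(v), sin(v), 0), r_v = (-u*sin(v), u*cos(v), 4). As functions of (u, v):
  E = r_u · r_u = 1,
  F = r_u · r_v = 0,
  G = r_v · r_v = u^2 + 16.
Evaluating at (u, v) = (15/2, -pi/2): E = 1, F = 0, G = 289/4.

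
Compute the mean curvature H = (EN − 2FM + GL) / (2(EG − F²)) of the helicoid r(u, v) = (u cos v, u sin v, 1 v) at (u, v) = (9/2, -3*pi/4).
H = 0

With E = 1, F = 0, G = u^2 + 1, L = 0, M = -1/sqrt(u^2 + 1), N = 0, assemble
  H = (EN − 2FM + GL) / (2(EG − F²)) = 0.
At (u, v) = (9/2, -3*pi/4): H = 0.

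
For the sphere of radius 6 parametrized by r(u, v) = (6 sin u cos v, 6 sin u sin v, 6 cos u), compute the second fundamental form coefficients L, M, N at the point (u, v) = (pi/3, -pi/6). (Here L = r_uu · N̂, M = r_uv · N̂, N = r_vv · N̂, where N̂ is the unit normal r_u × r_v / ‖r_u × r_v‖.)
L = -6;  M = 0;  N = -9/2

Compute the unit normal N̂(u, v) = (sin(u)^2*cos(v)/Abs(sin(u)), sin(u)^2*sin(v)/Abs(sin(u)), sin(2*u)/(2*Abs(sin(u)))), and the second partials r_uu, r_uv, r_vv. Take dot products:
  L(u, v) = r_uu · N̂ = -6*sin(u)/Abs(sin(u)),
  M(u, v) = r_uv · N̂ = 0,
  N(u, v) = r_vv · N̂ = -6*sin(u)^3/Abs(sin(u)).
Evaluating at (u, v) = (pi/3, -pi/6):
  L = -6, M = 0, N = -9/2.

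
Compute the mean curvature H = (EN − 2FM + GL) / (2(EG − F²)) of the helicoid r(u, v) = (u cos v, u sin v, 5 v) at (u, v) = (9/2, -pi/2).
H = 0

With E = 1, F = 0, G = u^2 + 25, L = 0, M = -5/sqrt(u^2 + 25), N = 0, assemble
  H = (EN − 2FM + GL) / (2(EG − F²)) = 0.
At (u, v) = (9/2, -pi/2): H = 0.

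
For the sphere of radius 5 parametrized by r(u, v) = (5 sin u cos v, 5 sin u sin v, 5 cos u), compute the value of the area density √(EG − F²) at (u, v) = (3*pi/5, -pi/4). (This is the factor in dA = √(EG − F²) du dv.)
√(EG − F²)|_{(3*pi/5, -pi/4)} = 25*sqrt(2*sqrt(5) + 10)/4

E = 25, F = 0, G = 25*sin(u)^2, so EG − F² = 625*sin(u)^2. Taking the positive square root: √(EG − F²) = 25*Abs(sin(u)). At (u, v) = (3*pi/5, -pi/4): 25*sqrt(2*sqrt(5) + 10)/4.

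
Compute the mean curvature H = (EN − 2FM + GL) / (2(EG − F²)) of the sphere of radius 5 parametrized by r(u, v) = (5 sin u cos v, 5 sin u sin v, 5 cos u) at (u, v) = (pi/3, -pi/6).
H = -1/5

With E = 25, F = 0, G = 25*sin(u)^2, L = -5*sin(u)/Abs(sin(u)), M = 0, N = -5*sin(u)^3/Abs(sin(u)), assemble
  H = (EN − 2FM + GL) / (2(EG − F²)) = -sin(u)/(5*Abs(sin(u))).
At (u, v) = (pi/3, -pi/6): H = -1/5.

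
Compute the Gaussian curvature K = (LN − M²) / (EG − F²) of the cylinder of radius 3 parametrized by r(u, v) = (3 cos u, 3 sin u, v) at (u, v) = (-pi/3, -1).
K = 0

Coefficients of the first fundamental form: E = 9, F = 0, G = 1.
Coefficients of the second fundamental form: L = -3, M = 0, N = 0.
Assemble K = (LN − M²)/(EG − F²) = 0. At (u, v) = (-pi/3, -1): K = 0.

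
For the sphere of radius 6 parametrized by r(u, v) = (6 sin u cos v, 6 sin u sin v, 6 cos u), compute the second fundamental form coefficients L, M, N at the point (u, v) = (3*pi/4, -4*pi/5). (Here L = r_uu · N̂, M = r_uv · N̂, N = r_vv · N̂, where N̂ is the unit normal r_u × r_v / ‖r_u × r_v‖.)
L = -6;  M = 0;  N = -3

Compute the unit normal N̂(u, v) = (sin(u)^2*cos(v)/Abs(sin(u)), sin(u)^2*sin(v)/Abs(sin(u)), sin(2*u)/(2*Abs(sin(u)))), and the second partials r_uu, r_uv, r_vv. Take dot products:
  L(u, v) = r_uu · N̂ = -6*sin(u)/Abs(sin(u)),
  M(u, v) = r_uv · N̂ = 0,
  N(u, v) = r_vv · N̂ = -6*sin(u)^3/Abs(sin(u)).
Evaluating at (u, v) = (3*pi/4, -4*pi/5):
  L = -6, M = 0, N = -3.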